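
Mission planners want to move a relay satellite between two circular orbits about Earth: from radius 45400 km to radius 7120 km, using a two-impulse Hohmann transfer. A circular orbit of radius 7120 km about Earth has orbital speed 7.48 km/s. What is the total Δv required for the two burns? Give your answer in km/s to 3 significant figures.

Δv = 3.77 km/s

From the circular-orbit relation v² = μ/r at r = 7120 km: μ = v²r = (7.48)² × 7120 = 3.98367×10^5 km³/s².
Transfer-ellipse semi-major axis a_t = (r₁ + r₂)/2 = (45400 + 7120)/2 = 26260 km.
At r₁ the circular-orbit speed is v₁ = √(μ/r₁) = 2.962 km/s.
Transfer-orbit speed at r₁ (v² = μ(2/r − 1/a)): v_a = √[μ(2/r₁ − 1/a_t)] = 1.542 km/s.
First burn Δv₁ = |v_a − v₁| = 1.420 km/s.
At r₂, v₂ = √(μ/r₂) = 7.480 km/s.
Transfer-orbit speed at r₂: v_p = √[μ(2/r₂ − 1/a_t)] = 9.835 km/s.
Second burn Δv₂ = |v₂ − v_p| = 2.355 km/s.
Δv = Δv₁ + Δv₂ = 1.420 + 2.355 = 3.775 km/s.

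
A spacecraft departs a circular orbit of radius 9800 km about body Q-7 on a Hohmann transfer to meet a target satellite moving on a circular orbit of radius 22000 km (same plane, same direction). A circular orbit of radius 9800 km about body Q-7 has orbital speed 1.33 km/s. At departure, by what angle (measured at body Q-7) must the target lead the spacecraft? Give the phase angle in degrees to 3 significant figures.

φ = 69.4°

From the circular-orbit relation v² = μ/r at r = 9800 km: μ = v²r = (1.33)² × 9800 = 17335.2 km³/s².
Semi-major axis of the transfer orbit: a_t = (9800 + 22000)/2 = 15900 km.
The half-period of the transfer ellipse is t = π√(a_t³/μ) = 47840 s.
The target's mean motion on its circular orbit is ω₂ = √(μ/r₂³) = 4.035×10^-5 rad/s.
Angle swept by the target during transfer: ω₂·t = 1.930 rad = 110.6°.
The spacecraft traverses 180° on the transfer ellipse, so the target must lead by 180° − 110.6° = 69.4°.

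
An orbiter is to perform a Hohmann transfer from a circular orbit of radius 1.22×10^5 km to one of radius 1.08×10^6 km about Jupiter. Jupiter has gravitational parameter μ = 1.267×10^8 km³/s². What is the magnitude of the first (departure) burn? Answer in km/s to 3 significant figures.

Δv₁ = 11.0 km/s

Semi-major axis of the transfer orbit: a_t = (1.220×10^5 + 1.080×10^6)/2 = 6.010×10^5 km.
Circular speed at r = 1.220×10^5 km: v_c = √(μ/r) = 32.23 km/s.
Vis-viva on the transfer ellipse at r = 1.220×10^5 km gives v_t = √[μ(2/r − 1/a_t)] = 43.20 km/s.
Δv₁ = |v_t − v_c| = |43.20 − 32.23| = 10.97 km/s.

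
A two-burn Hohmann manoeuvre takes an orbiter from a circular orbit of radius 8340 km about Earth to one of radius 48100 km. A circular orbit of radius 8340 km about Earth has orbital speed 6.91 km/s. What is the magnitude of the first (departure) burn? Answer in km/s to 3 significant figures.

Δv₁ = 2.11 km/s

From the circular-orbit relation v² = μ/r at r = 8340 km: μ = v²r = (6.91)² × 8340 = 3.98219×10^5 km³/s².
Transfer-ellipse semi-major axis a_t = (r₁ + r₂)/2 = (8340 + 48100)/2 = 28220 km.
Circular speed at r = 8340 km: v_c = √(μ/r) = 6.910 km/s.
Vis-viva on the transfer ellipse at r = 8340 km gives v_t = √[μ(2/r − 1/a_t)] = 9.021 km/s.
Δv₁ = |v_t − v_c| = |9.021 − 6.910| = 2.111 km/s.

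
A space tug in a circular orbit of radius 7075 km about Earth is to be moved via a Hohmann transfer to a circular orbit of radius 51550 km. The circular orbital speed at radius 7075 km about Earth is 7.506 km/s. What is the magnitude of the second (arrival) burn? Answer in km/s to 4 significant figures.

Δv₂ = 1.415 km/s

From the circular-orbit relation v² = μ/r at r = 7075 km: μ = v²r = (7.506)² × 7075 = 3.98606×10^5 km³/s².
Semi-major axis of the transfer orbit: a_t = (7075 + 51550)/2 = 29312.5 km.
On the circular orbit at r = 51550 km, v_c = √(μ/r) = 2.781 km/s.
Transfer-orbit speed at the same r (vis-viva, a = a_t): v_t = √[μ(2/r − 1/a_t)] = 1.366 km/s.
Δv₂ = |v_t − v_c| = |1.366 − 2.781| = 1.415 km/s.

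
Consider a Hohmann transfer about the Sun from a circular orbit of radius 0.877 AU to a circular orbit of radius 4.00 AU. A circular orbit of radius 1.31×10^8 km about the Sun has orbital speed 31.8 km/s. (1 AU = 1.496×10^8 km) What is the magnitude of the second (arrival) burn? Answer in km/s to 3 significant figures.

From the circular-orbit relation v² = μ/r at r = 1.31×10^8 km: μ = v²r = (31.8)² × 1.31×10^8 = 1.32472×10^11 km³/s².
In km: r₁ = 0.877 × 1.496×10^8 = 1.311992×10^8 km; r₂ = 4.00 × 1.496×10^8 = 5.984×10^8 km.
Semi-major axis of the transfer orbit: a_t = (1.311992×10^8 + 5.984×10^8)/2 = 3.647996×10^8 km.
Circular speed at r = 5.984×10^8 km: v_c = √(μ/r) = 14.879 km/s.
Transfer-orbit speed at the same r (vis-viva, a = a_t): v_t = √[μ(2/r − 1/a_t)] = 8.9229 km/s.
Δv₂ = |v_t − v_c| = |8.9229 − 14.879| = 5.956 km/s.

Δv₂ = 5.96 km/s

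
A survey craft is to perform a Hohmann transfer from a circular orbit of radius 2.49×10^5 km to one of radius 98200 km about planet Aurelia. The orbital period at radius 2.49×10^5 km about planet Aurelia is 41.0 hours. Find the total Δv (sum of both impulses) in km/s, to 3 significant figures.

Δv = 5.96 km/s

From Kepler's third law T² = 4π²r³/μ at r = 2.49×10^5 km, T = 41.0 hours = 41.0 × 3600 s = 1.476×10^5 s: μ = 4π²r³/T² = 2.79760×10^7 km³/s².
Transfer-ellipse semi-major axis a_t = (r₁ + r₂)/2 = (2.490×10^5 + 98200)/2 = 1.736×10^5 km.
At r₁ the circular-orbit speed is v₁ = √(μ/r₁) = 10.5997 km/s.
Transfer-orbit speed at r₁ (vis-viva equation): v_a = √[μ(2/r₁ − 1/a_t)] = 7.97212 km/s.
First burn Δv₁ = |v_a − v₁| = 2.6276 km/s.
At r₂, v₂ = √(μ/r₂) = 16.8786 km/s.
Transfer-orbit speed at r₂: v_p = √[μ(2/r₂ − 1/a_t)] = 20.2144 km/s.
Second burn Δv₂ = |v₂ − v_p| = 3.3358 km/s.
Total Δv = Δv₁ + Δv₂ = 5.963 km/s.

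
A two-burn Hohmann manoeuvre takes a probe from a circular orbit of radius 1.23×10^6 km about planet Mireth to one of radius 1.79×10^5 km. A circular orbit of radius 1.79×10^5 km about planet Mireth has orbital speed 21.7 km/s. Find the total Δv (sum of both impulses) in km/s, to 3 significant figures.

From the circular-orbit relation v² = μ/r at r = 1.79×10^5 km: μ = v²r = (21.7)² × 1.79×10^5 = 8.42893×10^7 km³/s².
Transfer-ellipse semi-major axis a_t = (r₁ + r₂)/2 = (1.230×10^6 + 1.790×10^5)/2 = 7.045×10^5 km.
At r₁ the circular-orbit speed is v₁ = √(μ/r₁) = 8.278 km/s.
On the transfer ellipse at r₁, vis-viva gives v_a = √[μ(2/r₁ − 1/a_t)] = 4.173 km/s.
First burn Δv₁ = |v_a − v₁| = 4.105 km/s.
At r₂, v₂ = √(μ/r₂) = 21.700 km/s.
Transfer-orbit speed at r₂: v_p = √[μ(2/r₂ − 1/a_t)] = 28.673 km/s.
Second burn Δv₂ = |v₂ − v_p| = 6.973 km/s.
Δv = Δv₁ + Δv₂ = 4.105 + 6.973 = 11.08 km/s.

Δv = 11.1 km/s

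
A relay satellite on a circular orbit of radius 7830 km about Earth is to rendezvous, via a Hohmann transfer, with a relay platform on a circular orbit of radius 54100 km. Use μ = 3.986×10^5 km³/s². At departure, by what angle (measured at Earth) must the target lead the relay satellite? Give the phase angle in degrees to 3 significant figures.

φ = 102°

Transfer-ellipse semi-major axis a_t = (r₁ + r₂)/2 = (7830 + 54100)/2 = 30965 km.
Transfer time t = π√(a_t³/μ) = 27113.6 s.
Target angular speed ω₂ = √(μ/r₂³) = 5.01733×10^-5 rad/s.
Angle swept by the target during transfer: ω₂·t = 1.36038 rad = 77.94°.
Arrival is 180° from departure on the ellipse, so φ = 180° − 77.94° = 102°.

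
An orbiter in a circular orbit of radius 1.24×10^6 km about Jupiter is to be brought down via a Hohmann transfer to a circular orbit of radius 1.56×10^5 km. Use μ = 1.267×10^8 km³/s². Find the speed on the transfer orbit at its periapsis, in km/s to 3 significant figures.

v = 38.0 km/s

The Hohmann ellipse has a_t = (r₁ + r₂)/2 = 6.980×10^5 km.
The periapsis of the transfer ellipse is at r = 1.560×10^5 km.
Applying v² = μ(2/r − 1/a_t): v = 37.98 km/s.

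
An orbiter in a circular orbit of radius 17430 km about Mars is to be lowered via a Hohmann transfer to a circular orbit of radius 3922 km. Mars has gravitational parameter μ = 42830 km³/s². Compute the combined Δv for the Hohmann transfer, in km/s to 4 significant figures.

Δv = 1.535 km/s

Transfer-ellipse semi-major axis a_t = (r₁ + r₂)/2 = (17430 + 3922)/2 = 10676 km.
At r₁ the circular-orbit speed is v₁ = √(μ/r₁) = 1.5676 km/s.
Transfer-orbit speed at r₁ (vis-viva): v_a = √[μ(2/r₁ − 1/a_t)] = 0.95011 km/s.
First burn Δv₁ = |v_a − v₁| = 0.6175 km/s.
At r₂, v₂ = √(μ/r₂) = 3.30461 km/s.
Transfer-orbit speed at r₂: v_p = √[μ(2/r₂ − 1/a_t)] = 4.22245 km/s.
Second burn Δv₂ = |v₂ − v_p| = 0.9178 km/s.
Δv = Δv₁ + Δv₂ = 0.6175 + 0.9178 = 1.535 km/s.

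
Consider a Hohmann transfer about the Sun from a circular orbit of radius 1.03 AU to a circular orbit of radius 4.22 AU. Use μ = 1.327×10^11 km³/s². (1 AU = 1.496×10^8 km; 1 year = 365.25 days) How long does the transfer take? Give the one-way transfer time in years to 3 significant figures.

In km: r₁ = 1.03 × 1.496×10^8 = 1.54088×10^8 km; r₂ = 4.22 × 1.496×10^8 = 6.31312×10^8 km.
The Hohmann ellipse has a_t = (r₁ + r₂)/2 = 3.927×10^8 km.
By Kepler's third law the transfer-orbit period is T = 2π√(a_t³/μ), so t = T/2 = 6.711×10^7 s.
Converting: 6.711×10^7 s ÷ 3.15576×10^7 s/year (365.25 × 86400) = 2.13 years.

t = 2.13 years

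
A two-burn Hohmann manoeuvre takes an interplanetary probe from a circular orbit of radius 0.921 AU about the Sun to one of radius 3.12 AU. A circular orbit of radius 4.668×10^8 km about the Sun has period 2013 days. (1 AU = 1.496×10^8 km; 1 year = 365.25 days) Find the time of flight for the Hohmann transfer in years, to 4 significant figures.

From Kepler's third law T² = 4π²r³/μ at r = 4.668×10^8 km, T = 2013 days = 2013 × 86400 s = 1.739232×10^8 s: μ = 4π²r³/T² = 1.32751×10^11 km³/s².
In km: r₁ = 0.921 × 1.496×10^8 = 1.377816×10^8 km; r₂ = 3.12 × 1.496×10^8 = 4.66752×10^8 km.
Semi-major axis of the transfer orbit: a_t = (1.377816×10^8 + 4.66752×10^8)/2 = 3.022668×10^8 km.
Half the transfer-orbit period gives t = π√(a_t³/μ) = 4.531×10^7 s.
Converting: 4.531×10^7 s ÷ 3.15576×10^7 s/year (365.25 × 86400) = 1.436 years.

t = 1.436 years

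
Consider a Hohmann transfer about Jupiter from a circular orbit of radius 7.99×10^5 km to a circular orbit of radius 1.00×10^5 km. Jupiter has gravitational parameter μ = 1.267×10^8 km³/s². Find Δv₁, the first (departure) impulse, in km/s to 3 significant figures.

The Hohmann ellipse has a_t = (r₁ + r₂)/2 = 4.495×10^5 km.
Circular speed at r = 7.990×10^5 km: v_c = √(μ/r) = 12.5926 km/s.
Transfer-orbit speed at the same r (vis-viva, a = a_t): v_t = √[μ(2/r − 1/a_t)] = 5.93950 km/s.
Δv₁ = |v_t − v_c| = |5.93950 − 12.5926| = 6.653 km/s.

Δv₁ = 6.65 km/s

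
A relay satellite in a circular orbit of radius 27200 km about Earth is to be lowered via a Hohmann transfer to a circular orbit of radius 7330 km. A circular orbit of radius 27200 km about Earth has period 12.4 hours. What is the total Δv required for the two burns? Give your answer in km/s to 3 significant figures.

From Kepler's third law T² = 4π²r³/μ at r = 27200 km, T = 12.4 hours = 12.4 × 3600 s = 44640 s: μ = 4π²r³/T² = 3.98674×10^5 km³/s².
Transfer-ellipse semi-major axis a_t = (r₁ + r₂)/2 = (27200 + 7330)/2 = 17265 km.
At r₁ the circular-orbit speed is v₁ = √(μ/r₁) = 3.8285 km/s.
Transfer-orbit speed at r₁ (v² = μ(2/r − 1/a)): v_a = √[μ(2/r₁ − 1/a_t)] = 2.4946 km/s.
First burn Δv₁ = |v_a − v₁| = 1.334 km/s.
At r₂, v₂ = √(μ/r₂) = 7.375 km/s.
Transfer-orbit speed at r₂: v_p = √[μ(2/r₂ − 1/a_t)] = 9.257 km/s.
Second burn Δv₂ = |v₂ − v_p| = 1.882 km/s.
Total Δv = Δv₁ + Δv₂ = 3.216 km/s.

Δv = 3.22 km/s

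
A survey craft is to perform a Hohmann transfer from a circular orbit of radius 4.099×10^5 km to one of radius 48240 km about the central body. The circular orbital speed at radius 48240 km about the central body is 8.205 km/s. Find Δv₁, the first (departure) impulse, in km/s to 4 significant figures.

From the circular-orbit relation v² = μ/r at r = 48240 km: μ = v²r = (8.205)² × 48240 = 3.24761×10^6 km³/s².
The Hohmann ellipse has a_t = (r₁ + r₂)/2 = 2.2907×10^5 km.
On the circular orbit at r = 4.099×10^5 km, v_c = √(μ/r) = 2.815 km/s.
Vis-viva on the transfer ellipse at r = 4.099×10^5 km gives v_t = √[μ(2/r − 1/a_t)] = 1.292 km/s.
Δv₁ = |v_t − v_c| = |1.292 − 2.815| = 1.523 km/s.

Δv₁ = 1.523 km/s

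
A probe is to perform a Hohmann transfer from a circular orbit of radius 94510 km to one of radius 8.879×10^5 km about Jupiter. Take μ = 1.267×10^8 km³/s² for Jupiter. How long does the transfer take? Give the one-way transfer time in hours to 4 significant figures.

Transfer-ellipse semi-major axis a_t = (r₁ + r₂)/2 = (94510 + 8.879×10^5)/2 = 4.91205×10^5 km.
Transfer time t = π√(a_t³/μ) = π√((4.91205×10^5)³ / 1.267×10^8) = 96090 s.
Converting: 96090 s ÷ 3600 s/hour = 26.69 hours.

t = 26.69 hours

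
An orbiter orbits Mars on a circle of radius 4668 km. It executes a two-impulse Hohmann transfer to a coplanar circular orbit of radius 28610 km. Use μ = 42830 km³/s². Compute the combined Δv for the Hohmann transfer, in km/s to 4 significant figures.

Δv = 1.518 km/s

Semi-major axis of the transfer orbit: a_t = (4668 + 28610)/2 = 16639 km.
At r₁ the circular-orbit speed is v₁ = √(μ/r₁) = 3.0291 km/s.
On the transfer ellipse at r₁, vis-viva gives v_p = √[μ(2/r₁ − 1/a_t)] = 3.9720 km/s.
First burn Δv₁ = |v_p − v₁| = 0.9429 km/s.
Circular speed at r₂: v₂ = √(μ/r₂) = 1.22353 km/s.
Transfer-orbit speed at r₂: v_a = √[μ(2/r₂ − 1/a_t)] = 0.648063 km/s.
Second burn Δv₂ = |v₂ − v_a| = 0.5755 km/s.
Total Δv = Δv₁ + Δv₂ = 1.518 km/s.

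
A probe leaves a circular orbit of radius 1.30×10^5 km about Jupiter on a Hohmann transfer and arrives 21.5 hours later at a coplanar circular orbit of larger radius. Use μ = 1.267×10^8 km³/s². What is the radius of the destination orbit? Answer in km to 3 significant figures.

Transfer time t = 21.5 hours = 77400 s, and t = π√(a_t³/μ).
So a_t = (μ t²/π²)^(1/3) = (1.267×10^8 × (77400)² / π²)^(1/3) = 4.2526×10^5 km.
Since a_t = (r₁ + r₂)/2, r₂ = 2a_t − r₁ = 2×4.2526×10^5 − 1.300×10^5 = 7.2052×10^5 km.

r₂ = 7.21×10^5 km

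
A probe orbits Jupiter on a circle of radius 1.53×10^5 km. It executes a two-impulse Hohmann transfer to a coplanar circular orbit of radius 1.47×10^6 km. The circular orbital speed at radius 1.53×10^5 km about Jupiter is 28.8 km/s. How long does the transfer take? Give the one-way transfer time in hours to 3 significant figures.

t = 56.6 hours

From the circular-orbit relation v² = μ/r at r = 1.53×10^5 km: μ = v²r = (28.8)² × 1.53×10^5 = 1.26904×10^8 km³/s².
The Hohmann ellipse has a_t = (r₁ + r₂)/2 = 8.115×10^5 km.
Transfer time t = π√(a_t³/μ) = π√((8.115×10^5)³ / 1.26904×10^8) = 2.039×10^5 s.
Converting: 2.039×10^5 s ÷ 3600 s/hour = 56.6 hours.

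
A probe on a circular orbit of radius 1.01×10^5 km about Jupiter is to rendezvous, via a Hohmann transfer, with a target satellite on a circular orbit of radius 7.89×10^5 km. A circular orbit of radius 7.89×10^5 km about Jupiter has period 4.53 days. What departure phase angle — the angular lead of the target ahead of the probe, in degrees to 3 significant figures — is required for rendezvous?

From Kepler's third law T² = 4π²r³/μ at r = 7.89×10^5 km, T = 4.53 days = 4.53 × 86400 s = 3.91392×10^5 s: μ = 4π²r³/T² = 1.26581×10^8 km³/s².
Transfer-ellipse semi-major axis a_t = (r₁ + r₂)/2 = (1.010×10^5 + 7.890×10^5)/2 = 4.450×10^5 km.
The half-period of the transfer ellipse is t = π√(a_t³/μ) = 82890.8 s.
The target's mean motion on its circular orbit is ω₂ = √(μ/r₂³) = 1.60534×10^-5 rad/s.
Angle swept by the target during transfer: ω₂·t = 1.3307 rad = 76.24°.
Arrival is 180° from departure on the ellipse, so φ = 180° − 76.24° = 104°.

φ = 104°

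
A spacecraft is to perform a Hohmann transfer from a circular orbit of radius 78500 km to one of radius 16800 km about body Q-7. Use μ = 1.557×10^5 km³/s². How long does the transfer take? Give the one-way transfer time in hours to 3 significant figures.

Semi-major axis of the transfer orbit: a_t = (78500 + 16800)/2 = 47650 km.
Half the transfer-orbit period gives t = π√(a_t³/μ) = 82810 s.
Converting: 82810 s ÷ 3600 s/hour = 23.0 hours.

t = 23.0 hours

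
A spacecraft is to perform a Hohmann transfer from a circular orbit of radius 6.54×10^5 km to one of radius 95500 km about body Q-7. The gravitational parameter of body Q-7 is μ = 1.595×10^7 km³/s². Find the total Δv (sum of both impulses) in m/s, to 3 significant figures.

Δv = 6590 m/s

Transfer-ellipse semi-major axis a_t = (r₁ + r₂)/2 = (6.540×10^5 + 95500)/2 = 3.7475×10^5 km.
At r₁ the circular-orbit speed is v₁ = √(μ/r₁) = 4.938 km/s.
On the transfer ellipse at r₁, vis-viva equation gives v_a = √[μ(2/r₁ − 1/a_t)] = 2.493 km/s.
First burn Δv₁ = |v_a − v₁| = 2.445 km/s.
Circular speed at r₂: v₂ = √(μ/r₂) = 12.923 km/s.
Transfer-orbit speed at r₂: v_p = √[μ(2/r₂ − 1/a_t)] = 17.072 km/s.
Second burn Δv₂ = |v₂ − v_p| = 4.149 km/s.
Total Δv = Δv₁ + Δv₂ = 6.594 km/s.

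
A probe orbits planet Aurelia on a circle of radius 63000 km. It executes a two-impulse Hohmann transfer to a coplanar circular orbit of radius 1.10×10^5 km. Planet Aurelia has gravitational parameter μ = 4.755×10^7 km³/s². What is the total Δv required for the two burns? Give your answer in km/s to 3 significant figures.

Δv = 6.56 km/s

Transfer-ellipse semi-major axis a_t = (r₁ + r₂)/2 = (63000 + 1.100×10^5)/2 = 86500 km.
At r₁ the circular-orbit speed is v₁ = √(μ/r₁) = 27.473 km/s.
Transfer-orbit speed at r₁ (vis-viva equation): v_p = √[μ(2/r₁ − 1/a_t)] = 30.981 km/s.
First burn Δv₁ = |v_p − v₁| = 3.508 km/s.
Circular speed at r₂: v₂ = √(μ/r₂) = 20.7912 km/s.
Transfer-orbit speed at r₂: v_a = √[μ(2/r₂ − 1/a_t)] = 17.7436 km/s.
Second burn Δv₂ = |v₂ − v_a| = 3.048 km/s.
Total Δv = Δv₁ + Δv₂ = 6.556 km/s.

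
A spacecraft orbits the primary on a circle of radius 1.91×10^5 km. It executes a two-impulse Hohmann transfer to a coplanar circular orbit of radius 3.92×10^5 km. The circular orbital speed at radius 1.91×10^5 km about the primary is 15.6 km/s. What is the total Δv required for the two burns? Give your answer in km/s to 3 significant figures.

From the circular-orbit relation v² = μ/r at r = 1.91×10^5 km: μ = v²r = (15.6)² × 1.91×10^5 = 4.64818×10^7 km³/s².
The Hohmann ellipse has a_t = (r₁ + r₂)/2 = 2.915×10^5 km.
At r₁ the circular-orbit speed is v₁ = √(μ/r₁) = 15.60 km/s.
On the transfer ellipse at r₁, vis-viva gives v_p = √[μ(2/r₁ − 1/a_t)] = 18.09 km/s.
First burn Δv₁ = |v_p − v₁| = 2.490 km/s.
At r₂, v₂ = √(μ/r₂) = 10.8893 km/s.
Transfer-orbit speed at r₂: v_a = √[μ(2/r₂ − 1/a_t)] = 8.81446 km/s.
Second burn Δv₂ = |v₂ − v_a| = 2.075 km/s.
Total Δv = Δv₁ + Δv₂ = 4.565 km/s.

Δv = 4.57 km/s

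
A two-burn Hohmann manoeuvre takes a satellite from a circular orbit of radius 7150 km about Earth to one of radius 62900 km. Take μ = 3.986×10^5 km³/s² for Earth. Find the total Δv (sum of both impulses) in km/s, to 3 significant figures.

Δv = 3.92 km/s

The Hohmann ellipse has a_t = (r₁ + r₂)/2 = 35025 km.
Circular speed at r₁: v₁ = √(μ/r₁) = √(3.986×10^5/7150) = 7.46648 km/s.
On the transfer ellipse at r₁, vis-viva equation gives v_p = √[μ(2/r₁ − 1/a_t)] = 10.0058 km/s.
First burn Δv₁ = |v_p − v₁| = 2.539 km/s.
Circular speed at r₂: v₂ = √(μ/r₂) = 2.517 km/s.
Transfer-orbit speed at r₂: v_a = √[μ(2/r₂ − 1/a_t)] = 1.137 km/s.
Second burn Δv₂ = |v₂ − v_a| = 1.380 km/s.
Total Δv = Δv₁ + Δv₂ = 3.919 km/s.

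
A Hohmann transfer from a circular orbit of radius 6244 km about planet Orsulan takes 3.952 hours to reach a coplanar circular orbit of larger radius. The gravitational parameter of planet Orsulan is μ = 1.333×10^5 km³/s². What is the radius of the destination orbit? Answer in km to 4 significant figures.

r₂ = 21720 km

Transfer time t = 3.952 hours = 14227.2 s, and t = π√(a_t³/μ).
So a_t = (μ t²/π²)^(1/3) = (1.333×10^5 × (14227.2)² / π²)^(1/3) = 13983 km.
Since a_t = (r₁ + r₂)/2, r₂ = 2a_t − r₁ = 2×13983 − 6244 = 21722 km.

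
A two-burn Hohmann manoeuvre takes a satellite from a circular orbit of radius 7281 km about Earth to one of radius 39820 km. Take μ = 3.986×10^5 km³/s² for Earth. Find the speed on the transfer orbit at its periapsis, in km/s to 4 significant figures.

v = 9.621 km/s

The Hohmann ellipse has a_t = (r₁ + r₂)/2 = 23550.5 km.
At periapsis, r = 7281 km.
From the vis-viva equation, v = √[μ(2/r − 1/a_t)] = 9.621 km/s.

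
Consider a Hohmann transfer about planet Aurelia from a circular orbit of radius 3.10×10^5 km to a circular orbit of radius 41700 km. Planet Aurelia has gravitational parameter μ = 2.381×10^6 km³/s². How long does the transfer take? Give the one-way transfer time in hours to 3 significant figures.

t = 41.7 hours

The Hohmann ellipse has a_t = (r₁ + r₂)/2 = 1.7585×10^5 km.
Half the transfer-orbit period gives t = π√(a_t³/μ) = 1.501×10^5 s.
Converting: 1.501×10^5 s ÷ 3600 s/hour = 41.7 hours.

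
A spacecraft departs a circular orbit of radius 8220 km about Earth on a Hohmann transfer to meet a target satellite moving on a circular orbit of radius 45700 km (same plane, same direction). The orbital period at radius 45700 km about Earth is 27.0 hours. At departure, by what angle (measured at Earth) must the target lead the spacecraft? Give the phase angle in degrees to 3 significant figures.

From Kepler's third law T² = 4π²r³/μ at r = 45700 km, T = 27.0 hours = 27.0 × 3600 s = 97200 s: μ = 4π²r³/T² = 3.98819×10^5 km³/s².
Semi-major axis of the transfer orbit: a_t = (8220 + 45700)/2 = 26960 km.
The half-period of the transfer ellipse is t = π√(a_t³/μ) = 22021 s.
The target's mean motion on its circular orbit is ω₂ = √(μ/r₂³) = 6.4642×10^-5 rad/s.
Angle swept by the target during transfer: ω₂·t = 1.4235 rad = 81.56°.
Arrival is 180° from departure on the ellipse, so φ = 180° − 81.56° = 98.4°.

φ = 98.4°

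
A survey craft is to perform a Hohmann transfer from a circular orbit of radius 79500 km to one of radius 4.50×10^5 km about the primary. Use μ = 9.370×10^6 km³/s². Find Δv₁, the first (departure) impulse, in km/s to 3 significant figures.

Semi-major axis of the transfer orbit: a_t = (79500 + 4.500×10^5)/2 = 2.6475×10^5 km.
Circular speed at r = 79500 km: v_c = √(μ/r) = 10.8564 km/s.
Transfer-orbit speed at the same r (vis-viva, a = a_t): v_t = √[μ(2/r − 1/a_t)] = 14.1538 km/s.
Δv₁ = |v_t − v_c| = |14.1538 − 10.8564| = 3.297 km/s.

Δv₁ = 3.30 km/s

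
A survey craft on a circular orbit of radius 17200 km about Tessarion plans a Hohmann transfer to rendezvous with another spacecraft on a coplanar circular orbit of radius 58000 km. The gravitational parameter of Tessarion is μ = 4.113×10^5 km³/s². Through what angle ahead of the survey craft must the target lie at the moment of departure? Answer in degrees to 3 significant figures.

φ = 86.0°

The Hohmann ellipse has a_t = (r₁ + r₂)/2 = 37600 km.
Transfer time t = π√(a_t³/μ) = 35715.1 s.
The target's mean motion on its circular orbit is ω₂ = √(μ/r₂³) = 4.59132×10^-5 rad/s.
Angle swept by the target during transfer: ω₂·t = 1.639795 rad = 93.953°.
The survey craft traverses 180° on the transfer ellipse, so the target must lead by 180° − 93.953° = 86.0°.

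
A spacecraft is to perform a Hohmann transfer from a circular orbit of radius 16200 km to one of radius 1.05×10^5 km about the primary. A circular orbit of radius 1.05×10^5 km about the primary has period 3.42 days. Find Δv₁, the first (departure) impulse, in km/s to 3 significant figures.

From Kepler's third law T² = 4π²r³/μ at r = 1.05×10^5 km, T = 3.42 days = 3.42 × 86400 s = 2.95488×10^5 s: μ = 4π²r³/T² = 5.23417×10^5 km³/s².
Transfer-ellipse semi-major axis a_t = (r₁ + r₂)/2 = (16200 + 1.050×10^5)/2 = 60600 km.
Circular speed at r = 16200 km: v_c = √(μ/r) = 5.684 km/s.
Transfer-orbit speed at the same r (vis-viva, a = a_t): v_t = √[μ(2/r − 1/a_t)] = 7.482 km/s.
Δv₁ = |v_t − v_c| = |7.482 − 5.684| = 1.798 km/s.

Δv₁ = 1.80 km/s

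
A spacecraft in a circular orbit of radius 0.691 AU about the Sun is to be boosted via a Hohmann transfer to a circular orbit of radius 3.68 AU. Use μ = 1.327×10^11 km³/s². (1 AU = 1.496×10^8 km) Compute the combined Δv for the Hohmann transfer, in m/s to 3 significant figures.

Δv = 17500 m/s

In km: r₁ = 0.691 × 1.496×10^8 = 1.033736×10^8 km; r₂ = 3.68 × 1.496×10^8 = 5.50528×10^8 km.
Semi-major axis of the transfer orbit: a_t = (1.033736×10^8 + 5.50528×10^8)/2 = 3.269508×10^8 km.
At r₁ the circular-orbit speed is v₁ = √(μ/r₁) = 35.83 km/s.
Transfer-orbit speed at r₁ (vis-viva equation): v_p = √[μ(2/r₁ − 1/a_t)] = 46.49 km/s.
First burn Δv₁ = |v_p − v₁| = 10.66 km/s.
At r₂, v₂ = √(μ/r₂) = 15.526 km/s.
Transfer-orbit speed at r₂: v_a = √[μ(2/r₂ − 1/a_t)] = 8.7299 km/s.
Second burn Δv₂ = |v₂ − v_a| = 6.796 km/s.
Total Δv = Δv₁ + Δv₂ = 17.46 km/s.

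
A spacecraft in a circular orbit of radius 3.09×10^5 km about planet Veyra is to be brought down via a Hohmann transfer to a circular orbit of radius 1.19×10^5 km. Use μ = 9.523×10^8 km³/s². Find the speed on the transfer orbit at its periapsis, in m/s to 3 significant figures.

v = 107000 m/s

Semi-major axis of the transfer orbit: a_t = (3.090×10^5 + 1.190×10^5)/2 = 2.140×10^5 km.
The periapsis of the transfer ellipse is at r = 1.190×10^5 km.
Applying v² = μ(2/r − 1/a_t): v = 107.5 km/s.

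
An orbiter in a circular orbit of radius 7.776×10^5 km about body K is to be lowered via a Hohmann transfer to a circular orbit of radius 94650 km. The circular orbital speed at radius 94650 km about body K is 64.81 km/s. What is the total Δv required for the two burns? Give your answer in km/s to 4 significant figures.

Δv = 33.81 km/s

From the circular-orbit relation v² = μ/r at r = 94650 km: μ = v²r = (64.81)² × 94650 = 3.97562×10^8 km³/s².
Semi-major axis of the transfer orbit: a_t = (7.776×10^5 + 94650)/2 = 4.36125×10^5 km.
At r₁ the circular-orbit speed is v₁ = √(μ/r₁) = 22.61 km/s.
Transfer-orbit speed at r₁ (v² = μ(2/r − 1/a)): v_a = √[μ(2/r₁ − 1/a_t)] = 10.53 km/s.
First burn Δv₁ = |v_a − v₁| = 12.08 km/s.
Circular speed at r₂: v₂ = √(μ/r₂) = 64.81 km/s.
Transfer-orbit speed at r₂: v_p = √[μ(2/r₂ − 1/a_t)] = 86.54 km/s.
Second burn Δv₂ = |v₂ − v_p| = 21.73 km/s.
Total Δv = Δv₁ + Δv₂ = 33.81 km/s.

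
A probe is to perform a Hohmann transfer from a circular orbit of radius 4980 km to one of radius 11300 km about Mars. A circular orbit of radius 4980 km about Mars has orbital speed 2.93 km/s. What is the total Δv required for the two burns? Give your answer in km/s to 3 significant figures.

Δv = 0.946 km/s

From the circular-orbit relation v² = μ/r at r = 4980 km: μ = v²r = (2.93)² × 4980 = 42752.8 km³/s².
Semi-major axis of the transfer orbit: a_t = (4980 + 11300)/2 = 8140 km.
At r₁ the circular-orbit speed is v₁ = √(μ/r₁) = 2.9300 km/s.
On the transfer ellipse at r₁, vis-viva equation gives v_p = √[μ(2/r₁ − 1/a_t)] = 3.4522 km/s.
First burn Δv₁ = |v_p − v₁| = 0.5222 km/s.
At r₂, v₂ = √(μ/r₂) = 1.9451 km/s.
Transfer-orbit speed at r₂: v_a = √[μ(2/r₂ − 1/a_t)] = 1.5214 km/s.
Second burn Δv₂ = |v₂ − v_a| = 0.4237 km/s.
Total Δv = Δv₁ + Δv₂ = 0.9459 km/s.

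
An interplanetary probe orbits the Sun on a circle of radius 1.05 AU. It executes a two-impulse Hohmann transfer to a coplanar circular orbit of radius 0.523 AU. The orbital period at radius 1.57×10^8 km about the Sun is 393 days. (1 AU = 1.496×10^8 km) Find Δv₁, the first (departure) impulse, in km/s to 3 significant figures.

Δv₁ = 5.36 km/s

From Kepler's third law T² = 4π²r³/μ at r = 1.57×10^8 km, T = 393 days = 393 × 86400 s = 3.39552×10^7 s: μ = 4π²r³/T² = 1.32509×10^11 km³/s².
In km: r₁ = 1.05 × 1.496×10^8 = 1.5708×10^8 km; r₂ = 0.523 × 1.496×10^8 = 7.82408×10^7 km.
Semi-major axis of the transfer orbit: a_t = (1.5708×10^8 + 7.82408×10^7)/2 = 1.176604×10^8 km.
On the circular orbit at r = 1.5708×10^8 km, v_c = √(μ/r) = 29.04 km/s.
Vis-viva on the transfer ellipse at r = 1.5708×10^8 km gives v_t = √[μ(2/r − 1/a_t)] = 23.68 km/s.
Δv₁ = |v_t − v_c| = |23.68 − 29.04| = 5.360 km/s.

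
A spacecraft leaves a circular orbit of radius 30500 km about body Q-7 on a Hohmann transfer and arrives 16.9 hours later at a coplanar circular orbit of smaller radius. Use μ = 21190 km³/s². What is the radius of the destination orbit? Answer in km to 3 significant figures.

Transfer time t = 16.9 hours = 60840 s, and t = π√(a_t³/μ).
So a_t = (μ t²/π²)^(1/3) = (21190 × (60840)² / π²)^(1/3) = 19956 km.
Since a_t = (r₁ + r₂)/2, r₂ = 2a_t − r₁ = 2×19956 − 30500 = 9412 km.

r₂ = 9410 km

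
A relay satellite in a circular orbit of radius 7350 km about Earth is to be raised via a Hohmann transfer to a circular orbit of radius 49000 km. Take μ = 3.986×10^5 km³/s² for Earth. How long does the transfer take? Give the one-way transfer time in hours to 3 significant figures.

t = 6.54 hours

Semi-major axis of the transfer orbit: a_t = (7350 + 49000)/2 = 28175 km.
Half the transfer-orbit period gives t = π√(a_t³/μ) = 23530 s.
Converting: 23530 s ÷ 3600 s/hour = 6.54 hours.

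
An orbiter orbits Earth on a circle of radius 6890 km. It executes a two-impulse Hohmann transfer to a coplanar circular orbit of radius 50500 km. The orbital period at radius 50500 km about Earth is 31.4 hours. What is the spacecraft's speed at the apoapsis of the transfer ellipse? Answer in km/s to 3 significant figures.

v = 1.38 km/s

From Kepler's third law T² = 4π²r³/μ at r = 50500 km, T = 31.4 hours = 31.4 × 3600 s = 1.1304×10^5 s: μ = 4π²r³/T² = 3.97896×10^5 km³/s².
Semi-major axis of the transfer orbit: a_t = (6890 + 50500)/2 = 28695 km.
At apoapsis, r = 50500 km.
Vis-viva: v = √[μ(2/r − 1/a_t)] = √[3.97896×10^5 × (2/50500 − 1/28695)] = 1.375 km/s.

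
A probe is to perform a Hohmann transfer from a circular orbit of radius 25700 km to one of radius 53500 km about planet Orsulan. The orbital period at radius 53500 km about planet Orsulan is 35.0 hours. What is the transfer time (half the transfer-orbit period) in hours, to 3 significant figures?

t = 11.1 hours

From Kepler's third law T² = 4π²r³/μ at r = 53500 km, T = 35.0 hours = 35.0 × 3600 s = 1.260×10^5 s: μ = 4π²r³/T² = 3.80785×10^5 km³/s².
The Hohmann ellipse has a_t = (r₁ + r₂)/2 = 39600 km.
By Kepler's third law the transfer-orbit period is T = 2π√(a_t³/μ), so t = T/2 = 40120 s.
Converting: 40120 s ÷ 3600 s/hour = 11.1 hours.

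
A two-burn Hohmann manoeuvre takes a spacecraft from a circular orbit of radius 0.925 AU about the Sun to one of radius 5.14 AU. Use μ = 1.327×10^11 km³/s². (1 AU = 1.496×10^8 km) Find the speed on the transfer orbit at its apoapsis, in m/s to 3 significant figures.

In km: r₁ = 0.925 × 1.496×10^8 = 1.3838×10^8 km; r₂ = 5.14 × 1.496×10^8 = 7.68944×10^8 km.
Transfer-ellipse semi-major axis a_t = (r₁ + r₂)/2 = (1.3838×10^8 + 7.68944×10^8)/2 = 4.53662×10^8 km.
The apoapsis of the transfer ellipse is at r = 7.68944×10^8 km.
From the vis-viva equation, v = √[μ(2/r − 1/a_t)] = 7.255 km/s.

v = 7260 m/s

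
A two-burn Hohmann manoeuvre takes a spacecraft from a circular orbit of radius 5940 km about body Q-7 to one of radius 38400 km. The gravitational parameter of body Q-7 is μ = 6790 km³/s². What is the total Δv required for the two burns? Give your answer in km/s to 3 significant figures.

Δv = 0.541 km/s

Semi-major axis of the transfer orbit: a_t = (5940 + 38400)/2 = 22170 km.
Circular speed at r₁: v₁ = √(μ/r₁) = √(6790/5940) = 1.06916 km/s.
On the transfer ellipse at r₁, v² = μ(2/r − 1/a) gives v_p = √[μ(2/r₁ − 1/a_t)] = 1.40710 km/s.
First burn Δv₁ = |v_p − v₁| = 0.33794 km/s.
At r₂, v₂ = √(μ/r₂) = 0.42050 km/s.
Transfer-orbit speed at r₂: v_a = √[μ(2/r₂ − 1/a_t)] = 0.21766 km/s.
Second burn Δv₂ = |v₂ − v_a| = 0.20284 km/s.
Δv = Δv₁ + Δv₂ = 0.33794 + 0.20284 = 0.5408 km/s.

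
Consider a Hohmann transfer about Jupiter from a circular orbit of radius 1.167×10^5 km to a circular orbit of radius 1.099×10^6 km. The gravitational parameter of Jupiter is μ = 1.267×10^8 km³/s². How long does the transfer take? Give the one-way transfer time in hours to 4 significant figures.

Semi-major axis of the transfer orbit: a_t = (1.167×10^5 + 1.099×10^6)/2 = 6.0785×10^5 km.
Half the transfer-orbit period gives t = π√(a_t³/μ) = 1.3227×10^5 s.
Converting: 1.3227×10^5 s ÷ 3600 s/hour = 36.74 hours.

t = 36.74 hours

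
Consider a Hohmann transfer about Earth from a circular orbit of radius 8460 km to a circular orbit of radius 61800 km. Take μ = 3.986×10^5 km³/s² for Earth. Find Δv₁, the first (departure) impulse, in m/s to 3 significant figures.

Δv₁ = 2240 m/s

Semi-major axis of the transfer orbit: a_t = (8460 + 61800)/2 = 35130 km.
Circular speed at r = 8460 km: v_c = √(μ/r) = 6.864 km/s.
Vis-viva on the transfer ellipse at r = 8460 km gives v_t = √[μ(2/r − 1/a_t)] = 9.104 km/s.
Δv₁ = |v_t − v_c| = |9.104 − 6.864| = 2.240 km/s.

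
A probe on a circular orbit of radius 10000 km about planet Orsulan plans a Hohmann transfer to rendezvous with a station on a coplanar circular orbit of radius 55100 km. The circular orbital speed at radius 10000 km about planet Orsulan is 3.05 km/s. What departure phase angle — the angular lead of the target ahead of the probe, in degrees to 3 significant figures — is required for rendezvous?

φ = 98.3°

From the circular-orbit relation v² = μ/r at r = 10000 km: μ = v²r = (3.05)² × 10000 = 93025.0 km³/s².
Semi-major axis of the transfer orbit: a_t = (10000 + 55100)/2 = 32550 km.
The half-period of the transfer ellipse is t = π√(a_t³/μ) = 60490 s.
The target's mean motion on its circular orbit is ω₂ = √(μ/r₂³) = 2.358×10^-5 rad/s.
Angle swept by the target during transfer: ω₂·t = 1.4264 rad = 81.73°.
Arrival is 180° from departure on the ellipse, so φ = 180° − 81.73° = 98.3°.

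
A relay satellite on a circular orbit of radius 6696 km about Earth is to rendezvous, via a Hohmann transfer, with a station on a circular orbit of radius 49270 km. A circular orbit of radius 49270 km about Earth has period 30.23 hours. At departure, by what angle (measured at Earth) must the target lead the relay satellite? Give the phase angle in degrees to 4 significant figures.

From Kepler's third law T² = 4π²r³/μ at r = 49270 km, T = 30.23 hours = 30.23 × 3600 s = 1.08828×10^5 s: μ = 4π²r³/T² = 3.98682×10^5 km³/s².
Semi-major axis of the transfer orbit: a_t = (6696 + 49270)/2 = 27983 km.
The half-period of the transfer ellipse is t = π√(a_t³/μ) = 23290.5 s.
The target's mean motion on its circular orbit is ω₂ = √(μ/r₂³) = 5.77350×10^-5 rad/s.
Angle swept by the target during transfer: ω₂·t = 1.34468 rad = 77.04°.
The relay satellite traverses 180° on the transfer ellipse, so the target must lead by 180° − 77.04° = 103.0°.

φ = 103.0°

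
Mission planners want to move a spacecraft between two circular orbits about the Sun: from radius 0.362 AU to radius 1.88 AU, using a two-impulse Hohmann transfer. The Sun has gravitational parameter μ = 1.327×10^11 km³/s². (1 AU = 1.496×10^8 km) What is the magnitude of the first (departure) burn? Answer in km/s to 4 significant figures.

In km: r₁ = 0.362 × 1.496×10^8 = 5.41552×10^7 km; r₂ = 1.88 × 1.496×10^8 = 2.81248×10^8 km.
The Hohmann ellipse has a_t = (r₁ + r₂)/2 = 1.677016×10^8 km.
Circular speed at r = 5.41552×10^7 km: v_c = √(μ/r) = 49.50 km/s.
Vis-viva on the transfer ellipse at r = 5.41552×10^7 km gives v_t = √[μ(2/r − 1/a_t)] = 64.10 km/s.
Δv₁ = |v_t − v_c| = |64.10 − 49.50| = 14.60 km/s.

Δv₁ = 14.60 km/s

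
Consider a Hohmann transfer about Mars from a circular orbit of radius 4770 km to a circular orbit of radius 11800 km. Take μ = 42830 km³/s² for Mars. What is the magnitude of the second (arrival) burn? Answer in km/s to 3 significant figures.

Δv₂ = 0.460 km/s

Transfer-ellipse semi-major axis a_t = (r₁ + r₂)/2 = (4770 + 11800)/2 = 8285 km.
On the circular orbit at r = 11800 km, v_c = √(μ/r) = 1.9052 km/s.
Vis-viva on the transfer ellipse at r = 11800 km gives v_t = √[μ(2/r − 1/a_t)] = 1.4456 km/s.
Δv₂ = |v_t − v_c| = |1.4456 − 1.9052| = 0.4596 km/s.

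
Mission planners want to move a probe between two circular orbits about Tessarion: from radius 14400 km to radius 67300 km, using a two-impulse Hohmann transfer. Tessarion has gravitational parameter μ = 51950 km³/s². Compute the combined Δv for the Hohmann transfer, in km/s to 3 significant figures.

Δv = 0.896 km/s

Transfer-ellipse semi-major axis a_t = (r₁ + r₂)/2 = (14400 + 67300)/2 = 40850 km.
At r₁ the circular-orbit speed is v₁ = √(μ/r₁) = 1.89938 km/s.
Transfer-orbit speed at r₁ (vis-viva equation): v_p = √[μ(2/r₁ − 1/a_t)] = 2.43794 km/s.
First burn Δv₁ = |v_p − v₁| = 0.5386 km/s.
At r₂, v₂ = √(μ/r₂) = 0.878588 km/s.
Transfer-orbit speed at r₂: v_a = √[μ(2/r₂ − 1/a_t)] = 0.521639 km/s.
Second burn Δv₂ = |v₂ − v_a| = 0.3569 km/s.
Δv = Δv₁ + Δv₂ = 0.5386 + 0.3569 = 0.8955 km/s.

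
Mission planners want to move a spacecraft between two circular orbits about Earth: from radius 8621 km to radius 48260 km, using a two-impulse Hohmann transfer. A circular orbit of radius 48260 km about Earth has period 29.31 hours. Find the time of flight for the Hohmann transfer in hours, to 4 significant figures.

From Kepler's third law T² = 4π²r³/μ at r = 48260 km, T = 29.31 hours = 29.31 × 3600 s = 1.05516×10^5 s: μ = 4π²r³/T² = 3.98552×10^5 km³/s².
Semi-major axis of the transfer orbit: a_t = (8621 + 48260)/2 = 28440.5 km.
Transfer time t = π√(a_t³/μ) = π√((28440.5)³ / 3.98552×10^5) = 23868 s.
Converting: 23868 s ÷ 3600 s/hour = 6.630 hours.

t = 6.630 hours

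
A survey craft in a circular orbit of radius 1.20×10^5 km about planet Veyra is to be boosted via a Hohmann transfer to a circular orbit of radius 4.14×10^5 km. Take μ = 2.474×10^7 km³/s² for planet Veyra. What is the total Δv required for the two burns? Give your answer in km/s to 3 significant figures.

Semi-major axis of the transfer orbit: a_t = (1.200×10^5 + 4.140×10^5)/2 = 2.670×10^5 km.
At r₁ the circular-orbit speed is v₁ = √(μ/r₁) = 14.3585 km/s.
Transfer-orbit speed at r₁ (vis-viva equation): v_p = √[μ(2/r₁ − 1/a_t)] = 17.8794 km/s.
First burn Δv₁ = |v_p − v₁| = 3.521 km/s.
Circular speed at r₂: v₂ = √(μ/r₂) = 7.730 km/s.
Transfer-orbit speed at r₂: v_a = √[μ(2/r₂ − 1/a_t)] = 5.182 km/s.
Second burn Δv₂ = |v₂ − v_a| = 2.548 km/s.
Δv = Δv₁ + Δv₂ = 3.521 + 2.548 = 6.069 km/s.

Δv = 6.07 km/s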